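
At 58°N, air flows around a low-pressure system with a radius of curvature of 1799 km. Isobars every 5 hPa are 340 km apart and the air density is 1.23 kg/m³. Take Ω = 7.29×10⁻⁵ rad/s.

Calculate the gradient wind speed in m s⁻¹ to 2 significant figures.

9.3 m s⁻¹

Coriolis parameter at 58°N:
f = 2Ω sin φ = 2 × 7.29×10⁻⁵ × sin 58° = 1.24×10⁻⁴ s⁻¹
Pressure gradient: |∂P/∂n| = 500 Pa / 340000 m = 1.47×10⁻³ Pa/m
Geostrophic speed: V_g = |∂P/∂n|/(fρ) = 1.47×10⁻³/(1.24×10⁻⁴ × 1.23) = 9.67 m/s
Around a low, centrifugal force acts outward with Coriolis, so pressure-gradient force balances both:
(1/ρ)|∂P/∂n| = fV + V²/R  →  V² + fR·V − fR·V_g = 0
With fR = 1.24×10⁻⁴ × 1799×10³ m = 222 m/s:
V = [−fR + √((fR)² + 4 fR V_g)]/2 = [−222 + √(222² + 4×222×9.67)]/2 = 9.28 m/s
Subgeostrophic (V < V_g = 9.67 m/s), as expected around a low.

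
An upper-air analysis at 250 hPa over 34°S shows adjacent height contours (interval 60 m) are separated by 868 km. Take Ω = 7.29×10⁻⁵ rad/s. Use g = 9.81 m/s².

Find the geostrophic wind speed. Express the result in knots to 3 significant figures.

Coriolis parameter at 34°S:
f = 2Ω sin φ = 2 × 7.29×10⁻⁵ × sin 34° = 8.15×10⁻⁵ s⁻¹
Height gradient: |∂Z/∂n| = 60 m / 868000 m = 6.91×10⁻⁵
On a pressure surface, geostrophic balance gives V_g = (g/f)|∂Z/∂n|:
V_g = 9.81 × 6.91×10⁻⁵ / 8.15×10⁻⁵ = 8.32 m/s
Converting: 8.32 m/s × 1.944 = 16.2 knots

16.2 knots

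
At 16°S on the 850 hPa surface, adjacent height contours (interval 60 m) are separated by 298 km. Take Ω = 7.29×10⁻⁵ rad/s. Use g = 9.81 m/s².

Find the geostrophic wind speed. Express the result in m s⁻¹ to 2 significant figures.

Coriolis parameter at 16°S:
f = 2Ω sin φ = 2 × 7.29×10⁻⁵ × sin 16° = 4.02×10⁻⁵ s⁻¹
Height gradient: |∂Z/∂n| = 60 m / 298000 m = 2.01×10⁻⁴
On a pressure surface, geostrophic balance gives V_g = (g/f)|∂Z/∂n|:
V_g = 9.81 × 2.01×10⁻⁴ / 4.02×10⁻⁵ = 49.1 m/s

49 m s⁻¹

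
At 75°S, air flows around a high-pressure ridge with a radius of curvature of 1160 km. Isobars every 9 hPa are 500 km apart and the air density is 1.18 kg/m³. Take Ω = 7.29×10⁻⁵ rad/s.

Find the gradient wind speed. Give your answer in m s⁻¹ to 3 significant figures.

11.7 m s⁻¹

Coriolis parameter at 75°S:
f = 2Ω sin φ = 2 × 7.29×10⁻⁵ × sin 75° = 1.41×10⁻⁴ s⁻¹
Pressure gradient: |∂P/∂n| = 900 Pa / 500000 m = 1.80×10⁻³ Pa/m
Geostrophic speed: V_g = |∂P/∂n|/(fρ) = 1.80×10⁻³/(1.41×10⁻⁴ × 1.18) = 10.8 m/s
Around a high, pressure-gradient force acts outward with centrifugal, so Coriolis balances both:
fV = (1/ρ)|∂P/∂n| + V²/R  →  V² − fR·V + fR·V_g = 0
With fR = 1.41×10⁻⁴ × 1160×10³ m = 163 m/s:
V = [fR − √((fR)² − 4 fR V_g)]/2 = [163 − √(163² − 4×163×10.8)]/2 = 11.7 m/s
Supergeostrophic (V > V_g = 10.8 m/s), as expected around a high.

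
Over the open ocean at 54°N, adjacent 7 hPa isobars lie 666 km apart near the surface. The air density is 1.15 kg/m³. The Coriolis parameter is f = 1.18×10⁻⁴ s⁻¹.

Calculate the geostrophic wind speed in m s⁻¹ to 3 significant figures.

Pressure gradient: |∂P/∂n| = 700 Pa / 666000 m = 1.05×10⁻³ Pa/m
Geostrophic balance (pressure-gradient force = Coriolis force):
V_g = (1/(fρ)) |∂P/∂n| = 1.05×10⁻³ / (1.18×10⁻⁴ × 1.15) = 7.75 m/s

7.75 m s⁻¹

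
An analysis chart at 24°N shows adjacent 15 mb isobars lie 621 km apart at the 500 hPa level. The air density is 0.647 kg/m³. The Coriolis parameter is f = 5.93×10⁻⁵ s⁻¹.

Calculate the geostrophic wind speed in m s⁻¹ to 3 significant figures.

Pressure gradient: |∂P/∂n| = 1500 Pa / 621000 m = 2.42×10⁻³ Pa/m
Geostrophic balance (pressure-gradient force = Coriolis force):
V_g = (1/(fρ)) |∂P/∂n| = 2.42×10⁻³ / (5.93×10⁻⁵ × 0.647) = 63.0 m/s

63.0 m s⁻¹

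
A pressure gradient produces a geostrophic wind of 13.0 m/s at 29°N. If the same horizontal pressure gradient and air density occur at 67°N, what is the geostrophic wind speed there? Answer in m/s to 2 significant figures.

With the same pressure gradient and density, V_g ∝ 1/f ∝ 1/sin φ.
V₂ = V₁ · sin φ₁ / sin φ₂ = 13.0 × sin 29° / sin 67°
V₂ = 13.0 × 0.4848/0.9205 = 6.8 m/s

6.8 m/s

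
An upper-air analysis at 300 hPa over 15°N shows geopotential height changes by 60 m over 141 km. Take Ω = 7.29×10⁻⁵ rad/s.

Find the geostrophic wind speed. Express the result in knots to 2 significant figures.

Coriolis parameter at 15°N:
f = 2Ω sin φ = 2 × 7.29×10⁻⁵ × sin 15° = 3.77×10⁻⁵ s⁻¹
Height gradient: |∂Z/∂n| = 60 m / 141000 m = 4.26×10⁻⁴
On a pressure surface, geostrophic balance gives V_g = (g/f)|∂Z/∂n|:
V_g = 9.81 × 4.26×10⁻⁴ / 3.77×10⁻⁵ = 111 m/s
Converting: 111 m/s × 1.944 = 220 knots

220 knots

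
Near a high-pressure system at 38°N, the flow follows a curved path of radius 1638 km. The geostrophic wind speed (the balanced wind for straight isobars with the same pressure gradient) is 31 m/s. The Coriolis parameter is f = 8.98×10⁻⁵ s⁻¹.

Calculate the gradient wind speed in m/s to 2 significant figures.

Around a high, pressure-gradient force acts outward with centrifugal, so Coriolis balances both:
fV = (1/ρ)|∂P/∂n| + V²/R  →  V² − fR·V + fR·V_g = 0
With fR = 8.98×10⁻⁵ × 1638×10³ m = 147 m/s:
V = [fR − √((fR)² − 4 fR V_g)]/2 = [147 − √(147² − 4×147×31)]/2 = 44.4 m/s
Supergeostrophic (V > V_g = 31 m/s), as expected around a high.

44 m/s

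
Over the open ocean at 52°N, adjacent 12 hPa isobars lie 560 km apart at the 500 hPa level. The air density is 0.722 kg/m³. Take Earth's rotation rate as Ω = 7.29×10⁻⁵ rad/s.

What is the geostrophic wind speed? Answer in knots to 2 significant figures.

Coriolis parameter at 52°N:
f = 2Ω sin φ = 2 × 7.29×10⁻⁵ × sin 52° = 1.15×10⁻⁴ s⁻¹
Pressure gradient: |∂P/∂n| = 1200 Pa / 560000 m = 2.14×10⁻³ Pa/m
Geostrophic balance (pressure-gradient force = Coriolis force):
V_g = (1/(fρ)) |∂P/∂n| = 2.14×10⁻³ / (1.15×10⁻⁴ × 0.722) = 25.8 m/s
Converting: 25.8 m/s × 1.944 = 50 knots

50 knots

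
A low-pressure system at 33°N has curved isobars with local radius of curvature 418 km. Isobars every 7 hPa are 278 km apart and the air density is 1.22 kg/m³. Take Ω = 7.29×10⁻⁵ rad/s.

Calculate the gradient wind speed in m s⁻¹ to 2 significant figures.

Coriolis parameter at 33°N:
f = 2Ω sin φ = 2 × 7.29×10⁻⁵ × sin 33° = 7.94×10⁻⁵ s⁻¹
Pressure gradient: |∂P/∂n| = 700 Pa / 278000 m = 2.52×10⁻³ Pa/m
Geostrophic speed: V_g = |∂P/∂n|/(fρ) = 2.52×10⁻³/(7.94×10⁻⁵ × 1.22) = 26.0 m/s
Around a low, centrifugal force acts outward with Coriolis, so pressure-gradient force balances both:
(1/ρ)|∂P/∂n| = fV + V²/R  →  V² + fR·V − fR·V_g = 0
With fR = 7.94×10⁻⁵ × 418×10³ m = 33.2 m/s:
V = [−fR + √((fR)² + 4 fR V_g)]/2 = [−33.2 + √(33.2² + 4×33.2×26)]/2 = 17.1 m/s
Subgeostrophic (V < V_g = 26 m/s), as expected around a low.

17 m s⁻¹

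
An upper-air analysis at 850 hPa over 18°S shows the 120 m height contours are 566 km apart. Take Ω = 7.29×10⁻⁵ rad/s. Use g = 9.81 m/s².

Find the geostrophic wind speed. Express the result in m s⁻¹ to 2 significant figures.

Coriolis parameter at 18°S:
f = 2Ω sin φ = 2 × 7.29×10⁻⁵ × sin 18° = 4.51×10⁻⁵ s⁻¹
Height gradient: |∂Z/∂n| = 120 m / 566000 m = 2.12×10⁻⁴
On a pressure surface, geostrophic balance gives V_g = (g/f)|∂Z/∂n|:
V_g = 9.81 × 2.12×10⁻⁴ / 4.51×10⁻⁵ = 46.2 m/s

46 m s⁻¹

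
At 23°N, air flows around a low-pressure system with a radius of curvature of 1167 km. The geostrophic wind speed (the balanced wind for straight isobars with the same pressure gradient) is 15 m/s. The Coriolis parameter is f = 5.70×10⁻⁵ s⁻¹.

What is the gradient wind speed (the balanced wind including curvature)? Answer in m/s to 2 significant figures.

13 m/s

Around a low, centrifugal force acts outward with Coriolis, so pressure-gradient force balances both:
(1/ρ)|∂P/∂n| = fV + V²/R  →  V² + fR·V − fR·V_g = 0
With fR = 5.70×10⁻⁵ × 1167×10³ m = 66.5 m/s:
V = [−fR + √((fR)² + 4 fR V_g)]/2 = [−66.5 + √(66.5² + 4×66.5×15)]/2 = 12.6 m/s
Subgeostrophic (V < V_g = 15 m/s), as expected around a low.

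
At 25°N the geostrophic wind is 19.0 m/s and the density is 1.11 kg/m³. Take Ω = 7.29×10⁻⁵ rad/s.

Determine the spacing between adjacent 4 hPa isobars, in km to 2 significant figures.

Coriolis parameter at 25°N:
f = 2Ω sin φ = 2 × 7.29×10⁻⁵ × sin 25° = 6.16×10⁻⁵ s⁻¹
Geostrophic balance rearranged: |∂P/∂n| = f ρ V_g
|∂P/∂n| = 6.16×10⁻⁵ × 1.11 × 19.0 = 1.30×10⁻³ Pa/m
Isobar spacing: Δn = ΔP/|∂P/∂n| = 400 Pa / 1.30×10⁻³ Pa/m = 307806 m ≈ 310 km

310 km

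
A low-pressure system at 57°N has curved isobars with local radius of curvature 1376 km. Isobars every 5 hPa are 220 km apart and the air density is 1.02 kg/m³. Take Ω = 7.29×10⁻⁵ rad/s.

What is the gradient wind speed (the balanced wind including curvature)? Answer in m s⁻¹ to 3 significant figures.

Coriolis parameter at 57°N:
f = 2Ω sin φ = 2 × 7.29×10⁻⁵ × sin 57° = 1.22×10⁻⁴ s⁻¹
Pressure gradient: |∂P/∂n| = 500 Pa / 220000 m = 2.27×10⁻³ Pa/m
Geostrophic speed: V_g = |∂P/∂n|/(fρ) = 2.27×10⁻³/(1.22×10⁻⁴ × 1.02) = 18.2 m/s
Around a low, centrifugal force acts outward with Coriolis, so pressure-gradient force balances both:
(1/ρ)|∂P/∂n| = fV + V²/R  →  V² + fR·V − fR·V_g = 0
With fR = 1.22×10⁻⁴ × 1376×10³ m = 168 m/s:
V = [−fR + √((fR)² + 4 fR V_g)]/2 = [−168 + √(168² + 4×168×18.2)]/2 = 16.6 m/s
Subgeostrophic (V < V_g = 18.2 m/s), as expected around a low.

16.6 m s⁻¹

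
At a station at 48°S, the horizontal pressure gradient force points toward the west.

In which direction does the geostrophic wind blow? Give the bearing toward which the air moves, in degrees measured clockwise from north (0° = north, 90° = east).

180°

The pressure-gradient force points toward the west (bearing 270°).
Geostrophic balance: in the Southern Hemisphere the Coriolis force deflects motion to the left, so the geostrophic wind blows 90° to the left of the pressure-gradient force (low pressure on the right).
Rotating 270° by 90° counterclockwise gives 180° — the wind blows toward the south.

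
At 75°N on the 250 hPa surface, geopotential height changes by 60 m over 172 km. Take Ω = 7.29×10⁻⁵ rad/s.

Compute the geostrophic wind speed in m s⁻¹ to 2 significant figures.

24 m s⁻¹

Coriolis parameter at 75°N:
f = 2Ω sin φ = 2 × 7.29×10⁻⁵ × sin 75° = 1.41×10⁻⁴ s⁻¹
Height gradient: |∂Z/∂n| = 60 m / 172000 m = 3.49×10⁻⁴
On a pressure surface, geostrophic balance gives V_g = (g/f)|∂Z/∂n|:
V_g = 9.81 × 3.49×10⁻⁴ / 1.41×10⁻⁴ = 24.3 m/s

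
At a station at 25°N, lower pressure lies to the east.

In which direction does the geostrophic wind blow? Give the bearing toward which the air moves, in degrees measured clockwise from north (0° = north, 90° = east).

The pressure-gradient force points toward the east (bearing 090°).
Geostrophic balance: in the Northern Hemisphere the Coriolis force deflects motion to the right, so the geostrophic wind blows 90° to the right of the pressure-gradient force (low pressure on the left).
Rotating 090° by 90° clockwise gives 180° — the wind blows toward the south.

180°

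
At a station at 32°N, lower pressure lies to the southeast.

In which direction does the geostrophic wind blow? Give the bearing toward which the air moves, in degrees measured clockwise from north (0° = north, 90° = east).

The pressure-gradient force points toward the southeast (bearing 135°).
Geostrophic balance: in the Northern Hemisphere the Coriolis force deflects motion to the right, so the geostrophic wind blows 90° to the right of the pressure-gradient force (low pressure on the left).
Rotating 135° by 90° clockwise gives 225° — the wind blows toward the southwest.

225°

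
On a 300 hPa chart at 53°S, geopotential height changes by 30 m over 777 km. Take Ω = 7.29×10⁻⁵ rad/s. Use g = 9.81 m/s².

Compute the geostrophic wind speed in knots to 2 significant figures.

6.3 knots

Coriolis parameter at 53°S:
f = 2Ω sin φ = 2 × 7.29×10⁻⁵ × sin 53° = 1.16×10⁻⁴ s⁻¹
Height gradient: |∂Z/∂n| = 30 m / 777000 m = 3.86×10⁻⁵
On a pressure surface, geostrophic balance gives V_g = (g/f)|∂Z/∂n|:
V_g = 9.81 × 3.86×10⁻⁵ / 1.16×10⁻⁴ = 3.25 m/s
Converting: 3.25 m/s × 1.944 = 6.3 knots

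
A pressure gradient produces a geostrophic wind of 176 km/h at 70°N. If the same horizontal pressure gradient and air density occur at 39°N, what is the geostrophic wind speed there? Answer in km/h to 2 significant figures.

With the same pressure gradient and density, V_g ∝ 1/f ∝ 1/sin φ.
V₂ = V₁ · sin φ₁ / sin φ₂ = 176 × sin 70° / sin 39°
V₂ = 176 × 0.9397/0.6293 = 260 km/h

260 km/h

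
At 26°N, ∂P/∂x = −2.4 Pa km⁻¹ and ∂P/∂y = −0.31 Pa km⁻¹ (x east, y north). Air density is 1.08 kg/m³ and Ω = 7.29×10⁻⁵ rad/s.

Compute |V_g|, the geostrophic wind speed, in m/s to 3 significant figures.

Coriolis parameter at 26°N:
f = 2Ω sin φ = 2 × 7.29×10⁻⁵ × sin 26° = 6.39×10⁻⁵ s⁻¹
Component geostrophic relations (x east, y north):
u_g = −(1/(fρ)) ∂P/∂y,  v_g = (1/(fρ)) ∂P/∂x
u_g = −(−0.31×10⁻³)/(6.39×10⁻⁵ × 1.08) = 4.49 m/s;  v_g = (−2.4×10⁻³)/(6.39×10⁻⁵ × 1.08) = −34.8 m/s
|V_g| = √(u_g² + v_g²) = 35.1 m/s

35.1 m/s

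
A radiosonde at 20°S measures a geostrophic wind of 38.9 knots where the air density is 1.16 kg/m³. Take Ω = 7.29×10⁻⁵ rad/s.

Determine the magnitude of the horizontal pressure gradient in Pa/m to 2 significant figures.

Coriolis parameter at 20°S:
f = 2Ω sin φ = 2 × 7.29×10⁻⁵ × sin 20° = 4.99×10⁻⁵ s⁻¹
Wind speed in SI: 38.9 knots = 20.0 m/s
Geostrophic balance rearranged: |∂P/∂n| = f ρ V_g
|∂P/∂n| = 4.99×10⁻⁵ × 1.16 × 20.0 = 1.16×10⁻³ Pa/m

1.2×10⁻³ Pa/m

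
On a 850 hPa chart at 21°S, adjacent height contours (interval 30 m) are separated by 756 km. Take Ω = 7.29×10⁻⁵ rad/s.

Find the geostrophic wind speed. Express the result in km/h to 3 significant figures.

26.8 km/h

Coriolis parameter at 21°S:
f = 2Ω sin φ = 2 × 7.29×10⁻⁵ × sin 21° = 5.23×10⁻⁵ s⁻¹
Height gradient: |∂Z/∂n| = 30 m / 756000 m = 3.97×10⁻⁵
On a pressure surface, geostrophic balance gives V_g = (g/f)|∂Z/∂n|:
V_g = 9.81 × 3.97×10⁻⁵ / 5.23×10⁻⁵ = 7.45 m/s
Converting: 7.45 m/s × 3.6 = 26.8 km/h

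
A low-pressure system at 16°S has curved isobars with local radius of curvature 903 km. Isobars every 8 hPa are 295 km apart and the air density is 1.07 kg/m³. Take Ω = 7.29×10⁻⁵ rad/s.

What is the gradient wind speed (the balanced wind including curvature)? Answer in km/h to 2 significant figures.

120 km/h

Coriolis parameter at 16°S:
f = 2Ω sin φ = 2 × 7.29×10⁻⁵ × sin 16° = 4.02×10⁻⁵ s⁻¹
Pressure gradient: |∂P/∂n| = 800 Pa / 295000 m = 2.71×10⁻³ Pa/m
Geostrophic speed: V_g = |∂P/∂n|/(fρ) = 2.71×10⁻³/(4.02×10⁻⁵ × 1.07) = 63.1 m/s
Around a low, centrifugal force acts outward with Coriolis, so pressure-gradient force balances both:
(1/ρ)|∂P/∂n| = fV + V²/R  →  V² + fR·V − fR·V_g = 0
With fR = 4.02×10⁻⁵ × 903×10³ m = 36.3 m/s:
V = [−fR + √((fR)² + 4 fR V_g)]/2 = [−36.3 + √(36.3² + 4×36.3×63.1)]/2 = 33 m/s
Subgeostrophic (V < V_g = 63.1 m/s), as expected around a low.
Converting: 33 m/s × 3.6 = 120 km/h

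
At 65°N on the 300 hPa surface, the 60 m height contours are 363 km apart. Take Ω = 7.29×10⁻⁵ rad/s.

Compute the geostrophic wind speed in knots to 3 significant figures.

23.9 knots

Coriolis parameter at 65°N:
f = 2Ω sin φ = 2 × 7.29×10⁻⁵ × sin 65° = 1.32×10⁻⁴ s⁻¹
Height gradient: |∂Z/∂n| = 60 m / 363000 m = 1.65×10⁻⁴
On a pressure surface, geostrophic balance gives V_g = (g/f)|∂Z/∂n|:
V_g = 9.81 × 1.65×10⁻⁴ / 1.32×10⁻⁴ = 12.3 m/s
Converting: 12.3 m/s × 1.944 = 23.9 knots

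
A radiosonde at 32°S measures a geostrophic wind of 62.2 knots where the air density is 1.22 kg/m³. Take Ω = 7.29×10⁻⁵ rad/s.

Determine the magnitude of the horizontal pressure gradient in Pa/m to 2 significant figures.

Coriolis parameter at 32°S:
f = 2Ω sin φ = 2 × 7.29×10⁻⁵ × sin 32° = 7.73×10⁻⁵ s⁻¹
Wind speed in SI: 62.2 knots = 32.0 m/s
Geostrophic balance rearranged: |∂P/∂n| = f ρ V_g
|∂P/∂n| = 7.73×10⁻⁵ × 1.22 × 32.0 = 3.02×10⁻³ Pa/m

3.0×10⁻³ Pa/m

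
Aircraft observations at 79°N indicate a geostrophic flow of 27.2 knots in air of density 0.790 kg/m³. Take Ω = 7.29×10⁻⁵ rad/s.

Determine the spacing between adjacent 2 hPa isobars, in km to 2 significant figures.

Coriolis parameter at 79°N:
f = 2Ω sin φ = 2 × 7.29×10⁻⁵ × sin 79° = 1.43×10⁻⁴ s⁻¹
Wind speed in SI: 27.2 knots = 14.0 m/s
Geostrophic balance rearranged: |∂P/∂n| = f ρ V_g
|∂P/∂n| = 1.43×10⁻⁴ × 0.790 × 14.0 = 1.58×10⁻³ Pa/m
Isobar spacing: Δn = ΔP/|∂P/∂n| = 200 Pa / 1.58×10⁻³ Pa/m = 126413 m ≈ 130 km

130 km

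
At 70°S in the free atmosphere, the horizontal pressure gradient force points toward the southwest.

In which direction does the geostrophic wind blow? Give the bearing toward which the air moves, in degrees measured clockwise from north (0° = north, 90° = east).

135°

The pressure-gradient force points toward the southwest (bearing 225°).
Geostrophic balance: in the Southern Hemisphere the Coriolis force deflects motion to the left, so the geostrophic wind blows 90° to the left of the pressure-gradient force (low pressure on the right).
Rotating 225° by 90° counterclockwise gives 135° — the wind blows toward the southeast.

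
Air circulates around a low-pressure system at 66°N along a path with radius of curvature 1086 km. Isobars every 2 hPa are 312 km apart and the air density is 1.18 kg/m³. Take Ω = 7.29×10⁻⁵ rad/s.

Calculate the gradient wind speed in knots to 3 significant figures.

Coriolis parameter at 66°N:
f = 2Ω sin φ = 2 × 7.29×10⁻⁵ × sin 66° = 1.33×10⁻⁴ s⁻¹
Pressure gradient: |∂P/∂n| = 200 Pa / 312000 m = 6.41×10⁻⁴ Pa/m
Geostrophic speed: V_g = |∂P/∂n|/(fρ) = 6.41×10⁻⁴/(1.33×10⁻⁴ × 1.18) = 4.08 m/s
Around a low, centrifugal force acts outward with Coriolis, so pressure-gradient force balances both:
(1/ρ)|∂P/∂n| = fV + V²/R  →  V² + fR·V − fR·V_g = 0
With fR = 1.33×10⁻⁴ × 1086×10³ m = 145 m/s:
V = [−fR + √((fR)² + 4 fR V_g)]/2 = [−145 + √(145² + 4×145×4.08)]/2 = 3.97 m/s
Subgeostrophic (V < V_g = 4.08 m/s), as expected around a low.
Converting: 3.97 m/s × 1.944 = 7.72 knots

7.72 knots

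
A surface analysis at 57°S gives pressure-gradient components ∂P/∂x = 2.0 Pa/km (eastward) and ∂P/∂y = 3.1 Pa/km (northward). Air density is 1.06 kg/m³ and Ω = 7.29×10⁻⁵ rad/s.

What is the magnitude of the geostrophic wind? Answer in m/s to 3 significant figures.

Coriolis parameter at 57°S:
f = 2Ω sin φ = 2 × 7.29×10⁻⁵ × sin 57° = 1.22×10⁻⁴ s⁻¹
In the Southern Hemisphere f is negative: f = −1.22×10⁻⁴ s⁻¹.
Component geostrophic relations (x east, y north):
u_g = −(1/(fρ)) ∂P/∂y,  v_g = (1/(fρ)) ∂P/∂x
u_g = −(3.1×10⁻³)/(−1.22×10⁻⁴ × 1.06) = 23.9 m/s;  v_g = (2.0×10⁻³)/(−1.22×10⁻⁴ × 1.06) = −15.4 m/s
|V_g| = √(u_g² + v_g²) = 28.5 m/s

28.5 m/s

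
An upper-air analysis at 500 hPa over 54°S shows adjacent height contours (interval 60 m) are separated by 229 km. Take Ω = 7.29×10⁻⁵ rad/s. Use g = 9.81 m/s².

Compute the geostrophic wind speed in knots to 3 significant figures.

Coriolis parameter at 54°S:
f = 2Ω sin φ = 2 × 7.29×10⁻⁵ × sin 54° = 1.18×10⁻⁴ s⁻¹
Height gradient: |∂Z/∂n| = 60 m / 229000 m = 2.62×10⁻⁴
On a pressure surface, geostrophic balance gives V_g = (g/f)|∂Z/∂n|:
V_g = 9.81 × 2.62×10⁻⁴ / 1.18×10⁻⁴ = 21.8 m/s
Converting: 21.8 m/s × 1.944 = 42.4 knots

42.4 knots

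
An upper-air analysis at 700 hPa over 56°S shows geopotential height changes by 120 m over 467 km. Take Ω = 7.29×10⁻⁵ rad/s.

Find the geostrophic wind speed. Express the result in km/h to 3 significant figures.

Coriolis parameter at 56°S:
f = 2Ω sin φ = 2 × 7.29×10⁻⁵ × sin 56° = 1.21×10⁻⁴ s⁻¹
Height gradient: |∂Z/∂n| = 120 m / 467000 m = 2.57×10⁻⁴
On a pressure surface, geostrophic balance gives V_g = (g/f)|∂Z/∂n|:
V_g = 9.81 × 2.57×10⁻⁴ / 1.21×10⁻⁴ = 20.9 m/s
Converting: 20.9 m/s × 3.6 = 75.1 km/h

75.1 km/h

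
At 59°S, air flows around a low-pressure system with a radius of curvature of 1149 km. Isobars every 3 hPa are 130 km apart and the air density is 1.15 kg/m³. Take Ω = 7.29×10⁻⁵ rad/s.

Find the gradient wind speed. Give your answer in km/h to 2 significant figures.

52 km/h

Coriolis parameter at 59°S:
f = 2Ω sin φ = 2 × 7.29×10⁻⁵ × sin 59° = 1.25×10⁻⁴ s⁻¹
Pressure gradient: |∂P/∂n| = 300 Pa / 130000 m = 2.31×10⁻³ Pa/m
Geostrophic speed: V_g = |∂P/∂n|/(fρ) = 2.31×10⁻³/(1.25×10⁻⁴ × 1.15) = 16.1 m/s
Around a low, centrifugal force acts outward with Coriolis, so pressure-gradient force balances both:
(1/ρ)|∂P/∂n| = fV + V²/R  →  V² + fR·V − fR·V_g = 0
With fR = 1.25×10⁻⁴ × 1149×10³ m = 144 m/s:
V = [−fR + √((fR)² + 4 fR V_g)]/2 = [−144 + √(144² + 4×144×16.1)]/2 = 14.6 m/s
Subgeostrophic (V < V_g = 16.1 m/s), as expected around a low.
Converting: 14.6 m/s × 3.6 = 52 km/h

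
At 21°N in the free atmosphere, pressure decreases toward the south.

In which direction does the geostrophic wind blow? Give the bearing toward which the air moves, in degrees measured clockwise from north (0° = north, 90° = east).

270°

The pressure-gradient force points toward the south (bearing 180°).
Geostrophic balance: in the Northern Hemisphere the Coriolis force deflects motion to the right, so the geostrophic wind blows 90° to the right of the pressure-gradient force (low pressure on the left).
Rotating 180° by 90° clockwise gives 270° — the wind blows toward the west.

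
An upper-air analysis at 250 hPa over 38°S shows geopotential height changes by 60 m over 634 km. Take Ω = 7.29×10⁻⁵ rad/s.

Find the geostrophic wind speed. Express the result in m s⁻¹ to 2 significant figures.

Coriolis parameter at 38°S:
f = 2Ω sin φ = 2 × 7.29×10⁻⁵ × sin 38° = 8.98×10⁻⁵ s⁻¹
Height gradient: |∂Z/∂n| = 60 m / 634000 m = 9.46×10⁻⁵
On a pressure surface, geostrophic balance gives V_g = (g/f)|∂Z/∂n|:
V_g = 9.81 × 9.46×10⁻⁵ / 8.98×10⁻⁵ = 10.3 m/s

10 m s⁻¹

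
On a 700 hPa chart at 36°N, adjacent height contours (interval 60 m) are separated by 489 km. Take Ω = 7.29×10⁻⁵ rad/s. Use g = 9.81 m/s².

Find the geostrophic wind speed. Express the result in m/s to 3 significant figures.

14.0 m/s

Coriolis parameter at 36°N:
f = 2Ω sin φ = 2 × 7.29×10⁻⁵ × sin 36° = 8.57×10⁻⁵ s⁻¹
Height gradient: |∂Z/∂n| = 60 m / 489000 m = 1.23×10⁻⁴
On a pressure surface, geostrophic balance gives V_g = (g/f)|∂Z/∂n|:
V_g = 9.81 × 1.23×10⁻⁴ / 8.57×10⁻⁵ = 14.0 m/s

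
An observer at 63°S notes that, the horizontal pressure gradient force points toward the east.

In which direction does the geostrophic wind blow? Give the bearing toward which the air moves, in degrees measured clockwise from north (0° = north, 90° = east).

The pressure-gradient force points toward the east (bearing 090°).
Geostrophic balance: in the Southern Hemisphere the Coriolis force deflects motion to the left, so the geostrophic wind blows 90° to the left of the pressure-gradient force (low pressure on the right).
Rotating 090° by 90° counterclockwise gives 000° — the wind blows toward the north.

000°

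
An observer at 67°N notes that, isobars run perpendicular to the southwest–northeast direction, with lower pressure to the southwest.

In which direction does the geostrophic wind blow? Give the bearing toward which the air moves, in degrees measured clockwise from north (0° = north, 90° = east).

The pressure-gradient force points toward the southwest (bearing 225°).
Geostrophic balance: in the Northern Hemisphere the Coriolis force deflects motion to the right, so the geostrophic wind blows 90° to the right of the pressure-gradient force (low pressure on the left).
Rotating 225° by 90° clockwise gives 315° — the wind blows toward the northwest.

315°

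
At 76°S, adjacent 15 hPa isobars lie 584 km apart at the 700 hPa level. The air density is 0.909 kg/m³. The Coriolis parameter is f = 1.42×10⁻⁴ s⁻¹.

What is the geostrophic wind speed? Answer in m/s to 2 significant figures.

Pressure gradient: |∂P/∂n| = 1500 Pa / 584000 m = 2.57×10⁻³ Pa/m
Geostrophic balance (pressure-gradient force = Coriolis force):
V_g = (1/(fρ)) |∂P/∂n| = 2.57×10⁻³ / (1.42×10⁻⁴ × 0.909) = 19.9 m/s

20 m/s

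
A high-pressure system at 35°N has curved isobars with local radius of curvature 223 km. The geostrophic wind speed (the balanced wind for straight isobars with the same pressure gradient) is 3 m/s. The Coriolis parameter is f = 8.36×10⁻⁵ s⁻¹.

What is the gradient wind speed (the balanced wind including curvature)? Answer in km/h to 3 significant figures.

13.5 km/h

Around a high, pressure-gradient force acts outward with centrifugal, so Coriolis balances both:
fV = (1/ρ)|∂P/∂n| + V²/R  →  V² − fR·V + fR·V_g = 0
With fR = 8.36×10⁻⁵ × 223×10³ m = 18.6 m/s:
V = [fR − √((fR)² − 4 fR V_g)]/2 = [18.6 − √(18.6² − 4×18.6×3)]/2 = 3.76 m/s
Supergeostrophic (V > V_g = 3 m/s), as expected around a high.
Converting: 3.76 m/s × 3.6 = 13.5 km/h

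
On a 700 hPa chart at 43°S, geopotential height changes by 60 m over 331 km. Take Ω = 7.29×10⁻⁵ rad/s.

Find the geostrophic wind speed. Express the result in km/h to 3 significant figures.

Coriolis parameter at 43°S:
f = 2Ω sin φ = 2 × 7.29×10⁻⁵ × sin 43° = 9.94×10⁻⁵ s⁻¹
Height gradient: |∂Z/∂n| = 60 m / 331000 m = 1.81×10⁻⁴
On a pressure surface, geostrophic balance gives V_g = (g/f)|∂Z/∂n|:
V_g = 9.81 × 1.81×10⁻⁴ / 9.94×10⁻⁵ = 17.9 m/s
Converting: 17.9 m/s × 3.6 = 64.4 km/h

64.4 km/h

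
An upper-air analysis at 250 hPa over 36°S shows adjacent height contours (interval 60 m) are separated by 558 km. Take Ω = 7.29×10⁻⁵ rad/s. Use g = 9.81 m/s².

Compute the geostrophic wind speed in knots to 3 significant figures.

23.9 knots

Coriolis parameter at 36°S:
f = 2Ω sin φ = 2 × 7.29×10⁻⁵ × sin 36° = 8.57×10⁻⁵ s⁻¹
Height gradient: |∂Z/∂n| = 60 m / 558000 m = 1.08×10⁻⁴
On a pressure surface, geostrophic balance gives V_g = (g/f)|∂Z/∂n|:
V_g = 9.81 × 1.08×10⁻⁴ / 8.57×10⁻⁵ = 12.3 m/s
Converting: 12.3 m/s × 1.944 = 23.9 knots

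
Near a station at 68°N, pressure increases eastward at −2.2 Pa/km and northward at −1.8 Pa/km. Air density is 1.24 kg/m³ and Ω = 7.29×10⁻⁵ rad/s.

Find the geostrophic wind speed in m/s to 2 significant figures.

17 m/s

Coriolis parameter at 68°N:
f = 2Ω sin φ = 2 × 7.29×10⁻⁵ × sin 68° = 1.35×10⁻⁴ s⁻¹
Component geostrophic relations (x east, y north):
u_g = −(1/(fρ)) ∂P/∂y,  v_g = (1/(fρ)) ∂P/∂x
u_g = −(−1.8×10⁻³)/(1.35×10⁻⁴ × 1.24) = 10.7 m/s;  v_g = (−2.2×10⁻³)/(1.35×10⁻⁴ × 1.24) = −13.1 m/s
|V_g| = √(u_g² + v_g²) = 17.0 m/s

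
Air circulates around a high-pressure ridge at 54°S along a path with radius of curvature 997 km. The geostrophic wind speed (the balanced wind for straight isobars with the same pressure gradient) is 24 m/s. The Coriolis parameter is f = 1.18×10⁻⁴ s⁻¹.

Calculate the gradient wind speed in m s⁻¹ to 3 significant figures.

33.6 m s⁻¹

Around a high, pressure-gradient force acts outward with centrifugal, so Coriolis balances both:
fV = (1/ρ)|∂P/∂n| + V²/R  →  V² − fR·V + fR·V_g = 0
With fR = 1.18×10⁻⁴ × 997×10³ m = 118 m/s:
V = [fR − √((fR)² − 4 fR V_g)]/2 = [118 − √(118² − 4×118×24)]/2 = 33.6 m/s
Supergeostrophic (V > V_g = 24 m/s), as expected around a high.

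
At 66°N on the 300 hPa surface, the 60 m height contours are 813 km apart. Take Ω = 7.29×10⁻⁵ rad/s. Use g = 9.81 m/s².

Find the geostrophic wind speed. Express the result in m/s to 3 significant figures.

Coriolis parameter at 66°N:
f = 2Ω sin φ = 2 × 7.29×10⁻⁵ × sin 66° = 1.33×10⁻⁴ s⁻¹
Height gradient: |∂Z/∂n| = 60 m / 813000 m = 7.38×10⁻⁵
On a pressure surface, geostrophic balance gives V_g = (g/f)|∂Z/∂n|:
V_g = 9.81 × 7.38×10⁻⁵ / 1.33×10⁻⁴ = 5.44 m/s

5.44 m/s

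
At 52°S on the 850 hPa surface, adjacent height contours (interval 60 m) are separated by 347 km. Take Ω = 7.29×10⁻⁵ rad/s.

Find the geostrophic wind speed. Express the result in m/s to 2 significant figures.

15 m/s

Coriolis parameter at 52°S:
f = 2Ω sin φ = 2 × 7.29×10⁻⁵ × sin 52° = 1.15×10⁻⁴ s⁻¹
Height gradient: |∂Z/∂n| = 60 m / 347000 m = 1.73×10⁻⁴
On a pressure surface, geostrophic balance gives V_g = (g/f)|∂Z/∂n|:
V_g = 9.81 × 1.73×10⁻⁴ / 1.15×10⁻⁴ = 14.8 m/s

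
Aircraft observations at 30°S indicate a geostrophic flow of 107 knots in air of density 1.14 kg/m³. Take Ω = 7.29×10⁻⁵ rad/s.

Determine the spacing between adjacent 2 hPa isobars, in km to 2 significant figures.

Coriolis parameter at 30°S:
f = 2Ω sin φ = 2 × 7.29×10⁻⁵ × sin 30° = 7.29×10⁻⁵ s⁻¹
Wind speed in SI: 107 knots = 55.0 m/s
Geostrophic balance rearranged: |∂P/∂n| = f ρ V_g
|∂P/∂n| = 7.29×10⁻⁵ × 1.14 × 55.0 = 4.57×10⁻³ Pa/m
Isobar spacing: Δn = ΔP/|∂P/∂n| = 200 Pa / 4.57×10⁻³ Pa/m = 43720 m ≈ 44 km

44 km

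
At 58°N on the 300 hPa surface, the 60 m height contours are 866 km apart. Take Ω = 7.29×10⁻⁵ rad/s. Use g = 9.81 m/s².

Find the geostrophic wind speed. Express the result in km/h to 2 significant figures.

20 km/h

Coriolis parameter at 58°N:
f = 2Ω sin φ = 2 × 7.29×10⁻⁵ × sin 58° = 1.24×10⁻⁴ s⁻¹
Height gradient: |∂Z/∂n| = 60 m / 866000 m = 6.93×10⁻⁵
On a pressure surface, geostrophic balance gives V_g = (g/f)|∂Z/∂n|:
V_g = 9.81 × 6.93×10⁻⁵ / 1.24×10⁻⁴ = 5.50 m/s
Converting: 5.50 m/s × 3.6 = 20 km/h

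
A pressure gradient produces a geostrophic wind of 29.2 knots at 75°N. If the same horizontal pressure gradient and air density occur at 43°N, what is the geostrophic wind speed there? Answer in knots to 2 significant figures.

With the same pressure gradient and density, V_g ∝ 1/f ∝ 1/sin φ.
V₂ = V₁ · sin φ₁ / sin φ₂ = 29.2 × sin 75° / sin 43°
V₂ = 29.2 × 0.9659/0.6820 = 41 knots

41 knots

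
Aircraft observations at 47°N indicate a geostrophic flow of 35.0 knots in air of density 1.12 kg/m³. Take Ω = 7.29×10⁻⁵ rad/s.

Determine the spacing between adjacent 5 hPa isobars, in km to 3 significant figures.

Coriolis parameter at 47°N:
f = 2Ω sin φ = 2 × 7.29×10⁻⁵ × sin 47° = 1.07×10⁻⁴ s⁻¹
Wind speed in SI: 35.0 knots = 18.0 m/s
Geostrophic balance rearranged: |∂P/∂n| = f ρ V_g
|∂P/∂n| = 1.07×10⁻⁴ × 1.12 × 18.0 = 2.15×10⁻³ Pa/m
Isobar spacing: Δn = ΔP/|∂P/∂n| = 500 Pa / 2.15×10⁻³ Pa/m = 232520 m ≈ 233 km

233 km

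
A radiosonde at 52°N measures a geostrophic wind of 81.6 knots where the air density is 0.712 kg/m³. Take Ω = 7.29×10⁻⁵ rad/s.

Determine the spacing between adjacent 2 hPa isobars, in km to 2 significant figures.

Coriolis parameter at 52°N:
f = 2Ω sin φ = 2 × 7.29×10⁻⁵ × sin 52° = 1.15×10⁻⁴ s⁻¹
Wind speed in SI: 81.6 knots = 42.0 m/s
Geostrophic balance rearranged: |∂P/∂n| = f ρ V_g
|∂P/∂n| = 1.15×10⁻⁴ × 0.712 × 42.0 = 3.43×10⁻³ Pa/m
Isobar spacing: Δn = ΔP/|∂P/∂n| = 200 Pa / 3.43×10⁻³ Pa/m = 58241 m ≈ 58 km

58 km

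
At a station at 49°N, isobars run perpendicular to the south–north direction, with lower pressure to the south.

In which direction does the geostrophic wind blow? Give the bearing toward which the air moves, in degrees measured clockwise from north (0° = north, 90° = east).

270°

The pressure-gradient force points toward the south (bearing 180°).
Geostrophic balance: in the Northern Hemisphere the Coriolis force deflects motion to the right, so the geostrophic wind blows 90° to the right of the pressure-gradient force (low pressure on the left).
Rotating 180° by 90° clockwise gives 270° — the wind blows toward the west.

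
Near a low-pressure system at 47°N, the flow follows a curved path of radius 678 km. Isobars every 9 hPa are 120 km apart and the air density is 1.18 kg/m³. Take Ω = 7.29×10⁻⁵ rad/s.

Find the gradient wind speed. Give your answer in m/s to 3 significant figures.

Coriolis parameter at 47°N:
f = 2Ω sin φ = 2 × 7.29×10⁻⁵ × sin 47° = 1.07×10⁻⁴ s⁻¹
Pressure gradient: |∂P/∂n| = 900 Pa / 120000 m = 7.50×10⁻³ Pa/m
Geostrophic speed: V_g = |∂P/∂n|/(fρ) = 7.50×10⁻³/(1.07×10⁻⁴ × 1.18) = 59.6 m/s
Around a low, centrifugal force acts outward with Coriolis, so pressure-gradient force balances both:
(1/ρ)|∂P/∂n| = fV + V²/R  →  V² + fR·V − fR·V_g = 0
With fR = 1.07×10⁻⁴ × 678×10³ m = 72.3 m/s:
V = [−fR + √((fR)² + 4 fR V_g)]/2 = [−72.3 + √(72.3² + 4×72.3×59.6)]/2 = 38.8 m/s
Subgeostrophic (V < V_g = 59.6 m/s), as expected around a low.

38.8 m/s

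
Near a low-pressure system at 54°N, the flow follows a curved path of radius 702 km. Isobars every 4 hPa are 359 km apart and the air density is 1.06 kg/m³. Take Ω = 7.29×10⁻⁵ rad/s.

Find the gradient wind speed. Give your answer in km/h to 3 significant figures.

29.2 km/h

Coriolis parameter at 54°N:
f = 2Ω sin φ = 2 × 7.29×10⁻⁵ × sin 54° = 1.18×10⁻⁴ s⁻¹
Pressure gradient: |∂P/∂n| = 400 Pa / 359000 m = 1.11×10⁻³ Pa/m
Geostrophic speed: V_g = |∂P/∂n|/(fρ) = 1.11×10⁻³/(1.18×10⁻⁴ × 1.06) = 8.91 m/s
Around a low, centrifugal force acts outward with Coriolis, so pressure-gradient force balances both:
(1/ρ)|∂P/∂n| = fV + V²/R  →  V² + fR·V − fR·V_g = 0
With fR = 1.18×10⁻⁴ × 702×10³ m = 82.8 m/s:
V = [−fR + √((fR)² + 4 fR V_g)]/2 = [−82.8 + √(82.8² + 4×82.8×8.91)]/2 = 8.12 m/s
Subgeostrophic (V < V_g = 8.91 m/s), as expected around a low.
Converting: 8.12 m/s × 3.6 = 29.2 km/h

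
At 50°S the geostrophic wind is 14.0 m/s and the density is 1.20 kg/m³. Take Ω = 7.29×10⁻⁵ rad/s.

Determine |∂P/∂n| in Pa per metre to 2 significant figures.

1.9×10⁻³ Pa/m

Coriolis parameter at 50°S:
f = 2Ω sin φ = 2 × 7.29×10⁻⁵ × sin 50° = 1.12×10⁻⁴ s⁻¹
Geostrophic balance rearranged: |∂P/∂n| = f ρ V_g
|∂P/∂n| = 1.12×10⁻⁴ × 1.20 × 14.0 = 1.88×10⁻³ Pa/m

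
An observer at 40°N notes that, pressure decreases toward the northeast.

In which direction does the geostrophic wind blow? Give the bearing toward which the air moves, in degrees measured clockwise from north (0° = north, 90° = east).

135°

The pressure-gradient force points toward the northeast (bearing 045°).
Geostrophic balance: in the Northern Hemisphere the Coriolis force deflects motion to the right, so the geostrophic wind blows 90° to the right of the pressure-gradient force (low pressure on the left).
Rotating 045° by 90° clockwise gives 135° — the wind blows toward the southeast.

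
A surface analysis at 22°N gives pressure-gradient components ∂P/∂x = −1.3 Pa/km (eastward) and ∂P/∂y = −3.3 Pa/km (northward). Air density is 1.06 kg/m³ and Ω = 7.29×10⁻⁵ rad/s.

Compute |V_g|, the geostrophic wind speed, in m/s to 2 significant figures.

61 m/s

Coriolis parameter at 22°N:
f = 2Ω sin φ = 2 × 7.29×10⁻⁵ × sin 22° = 5.46×10⁻⁵ s⁻¹
Component geostrophic relations (x east, y north):
u_g = −(1/(fρ)) ∂P/∂y,  v_g = (1/(fρ)) ∂P/∂x
u_g = −(−3.3×10⁻³)/(5.46×10⁻⁵ × 1.06) = 57.0 m/s;  v_g = (−1.3×10⁻³)/(5.46×10⁻⁵ × 1.06) = −22.5 m/s
|V_g| = √(u_g² + v_g²) = 61.3 m/s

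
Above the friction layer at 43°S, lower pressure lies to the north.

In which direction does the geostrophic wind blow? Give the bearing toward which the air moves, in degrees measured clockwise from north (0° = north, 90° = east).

270°

The pressure-gradient force points toward the north (bearing 000°).
Geostrophic balance: in the Southern Hemisphere the Coriolis force deflects motion to the left, so the geostrophic wind blows 90° to the left of the pressure-gradient force (low pressure on the right).
Rotating 000° by 90° counterclockwise gives 270° — the wind blows toward the west.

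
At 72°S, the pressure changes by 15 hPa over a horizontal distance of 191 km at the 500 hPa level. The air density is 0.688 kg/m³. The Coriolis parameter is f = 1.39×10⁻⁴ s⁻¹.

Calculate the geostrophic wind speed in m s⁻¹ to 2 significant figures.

82 m s⁻¹

Pressure gradient: |∂P/∂n| = 1500 Pa / 191000 m = 7.85×10⁻³ Pa/m
Geostrophic balance (pressure-gradient force = Coriolis force):
V_g = (1/(fρ)) |∂P/∂n| = 7.85×10⁻³ / (1.39×10⁻⁴ × 0.688) = 82.1 m/s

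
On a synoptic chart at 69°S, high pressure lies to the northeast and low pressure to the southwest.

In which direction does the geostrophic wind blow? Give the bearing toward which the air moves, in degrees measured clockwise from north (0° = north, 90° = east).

The pressure-gradient force points toward the southwest (bearing 225°).
Geostrophic balance: in the Southern Hemisphere the Coriolis force deflects motion to the left, so the geostrophic wind blows 90° to the left of the pressure-gradient force (low pressure on the right).
Rotating 225° by 90° counterclockwise gives 135° — the wind blows toward the southeast.

135°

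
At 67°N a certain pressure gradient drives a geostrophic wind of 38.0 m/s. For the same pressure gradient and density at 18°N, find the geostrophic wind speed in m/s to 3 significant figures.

With the same pressure gradient and density, V_g ∝ 1/f ∝ 1/sin φ.
V₂ = V₁ · sin φ₁ / sin φ₂ = 38.0 × sin 67° / sin 18°
V₂ = 38.0 × 0.9205/0.3090 = 113 m/s

113 m/s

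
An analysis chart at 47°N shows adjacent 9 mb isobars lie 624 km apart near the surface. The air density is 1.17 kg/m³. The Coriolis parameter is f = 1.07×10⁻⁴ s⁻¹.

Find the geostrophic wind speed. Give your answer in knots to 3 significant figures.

Pressure gradient: |∂P/∂n| = 900 Pa / 624000 m = 1.44×10⁻³ Pa/m
Geostrophic balance (pressure-gradient force = Coriolis force):
V_g = (1/(fρ)) |∂P/∂n| = 1.44×10⁻³ / (1.07×10⁻⁴ × 1.17) = 11.5 m/s
Converting: 11.5 m/s × 1.944 = 22.4 knots

22.4 knots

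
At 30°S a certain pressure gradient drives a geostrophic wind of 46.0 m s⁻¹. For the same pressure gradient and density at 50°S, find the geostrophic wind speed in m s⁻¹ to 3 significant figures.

With the same pressure gradient and density, V_g ∝ 1/f ∝ 1/sin φ.
V₂ = V₁ · sin φ₁ / sin φ₂ = 46.0 × sin 30° / sin 50°
V₂ = 46.0 × 0.5000/0.7660 = 30.0 m s⁻¹

30.0 m s⁻¹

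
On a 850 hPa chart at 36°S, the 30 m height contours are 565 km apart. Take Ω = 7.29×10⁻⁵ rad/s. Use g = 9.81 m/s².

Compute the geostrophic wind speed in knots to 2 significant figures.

12 knots

Coriolis parameter at 36°S:
f = 2Ω sin φ = 2 × 7.29×10⁻⁵ × sin 36° = 8.57×10⁻⁵ s⁻¹
Height gradient: |∂Z/∂n| = 30 m / 565000 m = 5.31×10⁻⁵
On a pressure surface, geostrophic balance gives V_g = (g/f)|∂Z/∂n|:
V_g = 9.81 × 5.31×10⁻⁵ / 8.57×10⁻⁵ = 6.08 m/s
Converting: 6.08 m/s × 1.944 = 12 knots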